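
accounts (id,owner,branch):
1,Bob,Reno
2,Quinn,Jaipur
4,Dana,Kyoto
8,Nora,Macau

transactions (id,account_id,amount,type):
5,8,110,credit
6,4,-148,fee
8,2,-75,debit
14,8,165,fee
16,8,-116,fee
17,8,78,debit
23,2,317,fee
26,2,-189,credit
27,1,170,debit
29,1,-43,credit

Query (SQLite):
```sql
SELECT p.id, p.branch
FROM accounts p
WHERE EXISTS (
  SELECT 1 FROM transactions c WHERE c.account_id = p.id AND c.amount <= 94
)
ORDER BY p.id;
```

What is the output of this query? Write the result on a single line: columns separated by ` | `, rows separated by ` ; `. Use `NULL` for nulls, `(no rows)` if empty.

1 | Reno ; 2 | Jaipur ; 4 | Kyoto ; 8 | Macau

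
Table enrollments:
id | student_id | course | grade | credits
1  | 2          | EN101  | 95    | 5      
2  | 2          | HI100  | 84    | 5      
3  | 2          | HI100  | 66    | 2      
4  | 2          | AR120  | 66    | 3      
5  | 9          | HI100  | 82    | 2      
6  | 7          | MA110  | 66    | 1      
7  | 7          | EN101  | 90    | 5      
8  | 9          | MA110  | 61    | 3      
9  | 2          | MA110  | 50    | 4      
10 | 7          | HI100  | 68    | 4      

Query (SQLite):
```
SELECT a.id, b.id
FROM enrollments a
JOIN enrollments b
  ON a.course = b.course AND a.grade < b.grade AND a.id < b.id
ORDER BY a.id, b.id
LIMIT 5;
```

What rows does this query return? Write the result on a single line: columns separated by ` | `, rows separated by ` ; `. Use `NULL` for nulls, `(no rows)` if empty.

Pairs (a,b) with same course, a.grade < b.grade, a.id < b.id.
course groups: AR120:{4} EN101:{1,7} HI100:{2,3,5,10} MA110:{6,8,9}
Ordered by (a.id, b.id); first 5.

3 | 5 ; 3 | 10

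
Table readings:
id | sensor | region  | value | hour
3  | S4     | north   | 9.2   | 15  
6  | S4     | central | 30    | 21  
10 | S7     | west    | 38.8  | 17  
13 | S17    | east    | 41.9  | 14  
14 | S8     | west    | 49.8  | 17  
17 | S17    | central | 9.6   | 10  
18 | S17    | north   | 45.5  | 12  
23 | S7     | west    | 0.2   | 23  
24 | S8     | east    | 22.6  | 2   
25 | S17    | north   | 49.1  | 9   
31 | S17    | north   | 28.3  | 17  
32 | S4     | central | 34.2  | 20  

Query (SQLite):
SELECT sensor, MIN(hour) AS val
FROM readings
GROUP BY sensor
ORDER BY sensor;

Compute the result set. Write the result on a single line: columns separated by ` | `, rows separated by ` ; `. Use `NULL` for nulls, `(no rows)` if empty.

S17 | 9 ; S4 | 15 ; S7 | 17 ; S8 | 2

Partition readings by sensor; compute MIN(hour) within each group.
  S17: ids {13, 17, 18, 25, 31} → MIN(hour)=9
  S4: ids {3, 6, 32} → MIN(hour)=15
  S7: ids {10, 23} → MIN(hour)=17
  S8: ids {14, 24} → MIN(hour)=2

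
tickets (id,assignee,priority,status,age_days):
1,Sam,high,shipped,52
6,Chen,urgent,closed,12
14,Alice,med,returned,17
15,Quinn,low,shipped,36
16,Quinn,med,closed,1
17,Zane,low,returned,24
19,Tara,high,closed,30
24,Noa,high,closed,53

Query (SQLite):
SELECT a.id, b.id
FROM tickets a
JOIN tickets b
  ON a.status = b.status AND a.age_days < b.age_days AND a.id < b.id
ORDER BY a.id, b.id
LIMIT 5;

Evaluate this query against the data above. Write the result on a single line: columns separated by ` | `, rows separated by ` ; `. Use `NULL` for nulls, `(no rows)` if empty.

6 | 19 ; 6 | 24 ; 14 | 17 ; 16 | 19 ; 16 | 24

Pairs (a,b) with same status, a.age_days < b.age_days, a.id < b.id.
status groups: closed:{6,16,19,24} returned:{14,17} shipped:{1,15}
Ordered by (a.id, b.id); first 5.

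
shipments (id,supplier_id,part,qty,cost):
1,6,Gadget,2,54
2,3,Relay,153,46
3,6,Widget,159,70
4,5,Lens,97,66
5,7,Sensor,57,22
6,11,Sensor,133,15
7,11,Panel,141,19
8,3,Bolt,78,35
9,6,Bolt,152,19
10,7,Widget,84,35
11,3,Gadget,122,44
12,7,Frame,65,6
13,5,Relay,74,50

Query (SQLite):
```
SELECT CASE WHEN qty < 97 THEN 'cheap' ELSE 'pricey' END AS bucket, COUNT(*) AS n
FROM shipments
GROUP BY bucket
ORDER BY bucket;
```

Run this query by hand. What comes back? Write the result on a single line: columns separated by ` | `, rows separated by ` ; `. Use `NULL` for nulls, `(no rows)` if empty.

Bucket rows by qty < 97 → 'cheap' else 'pricey'; count each bucket.

cheap | 6 ; pricey | 7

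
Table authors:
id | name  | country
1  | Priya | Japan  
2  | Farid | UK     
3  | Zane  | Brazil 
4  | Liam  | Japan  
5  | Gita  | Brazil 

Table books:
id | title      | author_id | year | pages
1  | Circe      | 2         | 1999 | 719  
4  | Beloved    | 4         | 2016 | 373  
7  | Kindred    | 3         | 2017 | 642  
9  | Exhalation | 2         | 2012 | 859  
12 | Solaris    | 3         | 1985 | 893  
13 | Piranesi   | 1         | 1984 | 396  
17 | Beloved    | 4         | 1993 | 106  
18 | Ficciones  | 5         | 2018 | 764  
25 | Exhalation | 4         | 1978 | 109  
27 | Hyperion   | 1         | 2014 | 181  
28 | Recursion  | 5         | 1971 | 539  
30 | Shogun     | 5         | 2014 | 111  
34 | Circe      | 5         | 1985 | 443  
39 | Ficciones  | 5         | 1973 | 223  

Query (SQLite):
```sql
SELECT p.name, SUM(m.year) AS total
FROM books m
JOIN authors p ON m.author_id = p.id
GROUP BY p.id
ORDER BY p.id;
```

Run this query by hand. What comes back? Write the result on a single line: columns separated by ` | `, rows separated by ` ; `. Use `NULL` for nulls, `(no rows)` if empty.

Join each books row to its authors via author_id.
Group joined rows by authors.id; compute SUM(m.year) per group.
  1: ids {13, 27} → SUM(m.year)=3998
  2: ids {1, 9} → SUM(m.year)=4011
  3: ids {7, 12} → SUM(m.year)=4002
  4: ids {4, 17, 25} → SUM(m.year)=5987
  5: ids {18, 28, 30, 34, 39} → SUM(m.year)=9961

Priya | 3998 ; Farid | 4011 ; Zane | 4002 ; Liam | 5987 ; Gita | 9961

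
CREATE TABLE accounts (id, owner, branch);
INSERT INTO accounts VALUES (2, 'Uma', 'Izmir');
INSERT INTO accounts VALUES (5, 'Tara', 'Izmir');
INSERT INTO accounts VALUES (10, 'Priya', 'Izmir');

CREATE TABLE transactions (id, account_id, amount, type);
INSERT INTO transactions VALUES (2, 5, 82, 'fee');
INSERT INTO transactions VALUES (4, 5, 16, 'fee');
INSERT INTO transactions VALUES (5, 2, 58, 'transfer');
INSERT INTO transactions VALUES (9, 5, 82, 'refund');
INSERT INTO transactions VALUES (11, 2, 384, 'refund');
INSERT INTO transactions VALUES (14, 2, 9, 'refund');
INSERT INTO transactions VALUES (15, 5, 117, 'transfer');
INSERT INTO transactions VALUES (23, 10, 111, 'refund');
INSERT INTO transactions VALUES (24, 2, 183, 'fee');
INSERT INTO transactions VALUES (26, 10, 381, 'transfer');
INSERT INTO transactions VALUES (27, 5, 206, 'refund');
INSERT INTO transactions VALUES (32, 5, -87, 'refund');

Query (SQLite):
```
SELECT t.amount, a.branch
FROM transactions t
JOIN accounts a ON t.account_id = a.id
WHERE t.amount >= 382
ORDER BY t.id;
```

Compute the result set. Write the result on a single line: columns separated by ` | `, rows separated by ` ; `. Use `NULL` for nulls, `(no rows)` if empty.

384 | Izmir

Each transactions row matches the accounts row where account_id = accounts.id.
Then keep rows with t.amount >= 382.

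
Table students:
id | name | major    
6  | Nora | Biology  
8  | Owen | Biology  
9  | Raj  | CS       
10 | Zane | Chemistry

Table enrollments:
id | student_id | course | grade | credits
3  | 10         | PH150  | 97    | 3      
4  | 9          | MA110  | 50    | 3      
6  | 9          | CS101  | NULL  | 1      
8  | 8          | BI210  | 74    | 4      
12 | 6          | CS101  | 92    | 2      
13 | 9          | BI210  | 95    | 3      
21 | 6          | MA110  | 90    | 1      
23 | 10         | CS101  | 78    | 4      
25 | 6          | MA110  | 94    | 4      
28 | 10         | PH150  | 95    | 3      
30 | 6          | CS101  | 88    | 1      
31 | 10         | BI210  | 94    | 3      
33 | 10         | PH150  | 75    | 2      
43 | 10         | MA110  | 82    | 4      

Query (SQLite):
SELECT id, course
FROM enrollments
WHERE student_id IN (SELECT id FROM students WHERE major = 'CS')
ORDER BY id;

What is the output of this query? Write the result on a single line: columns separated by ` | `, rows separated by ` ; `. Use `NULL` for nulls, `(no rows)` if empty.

4 | MA110 ; 6 | CS101 ; 13 | BI210

Inner query: students.id where major = 'CS'.
Outer: keep enrollments rows whose student_id is in that set.
Inner query → {9}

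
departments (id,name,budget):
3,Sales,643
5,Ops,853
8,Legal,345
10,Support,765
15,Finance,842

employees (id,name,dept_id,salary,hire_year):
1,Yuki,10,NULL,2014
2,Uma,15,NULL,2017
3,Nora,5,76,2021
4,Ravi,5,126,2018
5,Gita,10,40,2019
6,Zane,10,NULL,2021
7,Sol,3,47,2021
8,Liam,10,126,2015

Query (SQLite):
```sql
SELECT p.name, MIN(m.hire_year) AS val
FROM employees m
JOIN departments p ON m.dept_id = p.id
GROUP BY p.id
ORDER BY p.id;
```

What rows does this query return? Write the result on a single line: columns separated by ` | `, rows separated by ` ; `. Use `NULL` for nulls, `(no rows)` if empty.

Sales | 2021 ; Ops | 2018 ; Support | 2014 ; Finance | 2017

Join each employees row to its departments via dept_id.
Group joined rows by departments.id; compute MIN(m.hire_year) per group.
  3: ids {7} → MIN(m.hire_year)=2021
  5: ids {3, 4} → MIN(m.hire_year)=2018
  10: ids {1, 5, 6, 8} → MIN(m.hire_year)=2014
  15: ids {2} → MIN(m.hire_year)=2017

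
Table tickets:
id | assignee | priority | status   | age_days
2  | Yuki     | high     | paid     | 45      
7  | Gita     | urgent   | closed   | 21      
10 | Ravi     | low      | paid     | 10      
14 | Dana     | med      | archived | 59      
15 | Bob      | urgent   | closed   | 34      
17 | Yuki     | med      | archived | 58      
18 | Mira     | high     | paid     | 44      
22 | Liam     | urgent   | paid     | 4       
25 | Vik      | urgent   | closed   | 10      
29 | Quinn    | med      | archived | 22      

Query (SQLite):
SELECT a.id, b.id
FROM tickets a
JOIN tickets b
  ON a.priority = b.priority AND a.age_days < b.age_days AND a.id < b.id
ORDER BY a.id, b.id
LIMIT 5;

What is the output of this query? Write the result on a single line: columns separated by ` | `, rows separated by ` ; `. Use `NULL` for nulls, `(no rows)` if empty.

7 | 15 ; 22 | 25

Pairs (a,b) with same priority, a.age_days < b.age_days, a.id < b.id.
priority groups: high:{2,18} low:{10} med:{14,17,29} urgent:{7,15,22,25}
Ordered by (a.id, b.id); first 5.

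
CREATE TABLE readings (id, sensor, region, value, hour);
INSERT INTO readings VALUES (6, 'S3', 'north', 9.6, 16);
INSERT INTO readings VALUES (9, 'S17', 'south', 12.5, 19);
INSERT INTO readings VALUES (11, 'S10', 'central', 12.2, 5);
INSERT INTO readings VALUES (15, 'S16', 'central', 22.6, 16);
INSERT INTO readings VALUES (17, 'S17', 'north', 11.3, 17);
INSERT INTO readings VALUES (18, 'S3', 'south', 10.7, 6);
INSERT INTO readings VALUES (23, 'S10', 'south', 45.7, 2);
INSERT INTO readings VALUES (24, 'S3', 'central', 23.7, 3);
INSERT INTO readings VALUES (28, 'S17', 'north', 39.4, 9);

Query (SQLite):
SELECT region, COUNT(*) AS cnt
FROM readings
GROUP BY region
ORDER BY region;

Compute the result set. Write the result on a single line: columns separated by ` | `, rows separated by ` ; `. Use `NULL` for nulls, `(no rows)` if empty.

central | 3 ; north | 3 ; south | 3

Partition readings by region; compute COUNT(*) within each group.
  central: ids {11, 15, 24} → COUNT(*)=3
  north: ids {6, 17, 28} → COUNT(*)=3
  south: ids {9, 18, 23} → COUNT(*)=3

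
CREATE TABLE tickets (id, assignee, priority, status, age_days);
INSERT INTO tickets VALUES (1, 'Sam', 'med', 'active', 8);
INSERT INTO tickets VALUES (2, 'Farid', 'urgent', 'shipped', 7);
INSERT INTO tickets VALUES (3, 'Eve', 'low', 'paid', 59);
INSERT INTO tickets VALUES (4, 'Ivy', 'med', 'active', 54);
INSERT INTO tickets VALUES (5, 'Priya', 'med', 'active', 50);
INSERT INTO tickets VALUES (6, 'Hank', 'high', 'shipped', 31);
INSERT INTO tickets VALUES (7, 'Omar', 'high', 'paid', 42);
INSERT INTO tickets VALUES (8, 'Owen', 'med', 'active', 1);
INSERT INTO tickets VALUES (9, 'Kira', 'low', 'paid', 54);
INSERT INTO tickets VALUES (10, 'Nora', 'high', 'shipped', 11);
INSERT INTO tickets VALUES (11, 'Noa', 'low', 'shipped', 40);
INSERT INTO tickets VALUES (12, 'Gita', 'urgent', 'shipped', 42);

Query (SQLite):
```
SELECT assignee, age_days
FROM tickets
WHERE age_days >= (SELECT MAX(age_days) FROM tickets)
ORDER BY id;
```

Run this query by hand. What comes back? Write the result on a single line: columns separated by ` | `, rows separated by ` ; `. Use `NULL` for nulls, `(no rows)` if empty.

Scalar subquery: MAX(age_days) over all tickets rows = 59.
Keep rows where age_days >= that value.

Eve | 59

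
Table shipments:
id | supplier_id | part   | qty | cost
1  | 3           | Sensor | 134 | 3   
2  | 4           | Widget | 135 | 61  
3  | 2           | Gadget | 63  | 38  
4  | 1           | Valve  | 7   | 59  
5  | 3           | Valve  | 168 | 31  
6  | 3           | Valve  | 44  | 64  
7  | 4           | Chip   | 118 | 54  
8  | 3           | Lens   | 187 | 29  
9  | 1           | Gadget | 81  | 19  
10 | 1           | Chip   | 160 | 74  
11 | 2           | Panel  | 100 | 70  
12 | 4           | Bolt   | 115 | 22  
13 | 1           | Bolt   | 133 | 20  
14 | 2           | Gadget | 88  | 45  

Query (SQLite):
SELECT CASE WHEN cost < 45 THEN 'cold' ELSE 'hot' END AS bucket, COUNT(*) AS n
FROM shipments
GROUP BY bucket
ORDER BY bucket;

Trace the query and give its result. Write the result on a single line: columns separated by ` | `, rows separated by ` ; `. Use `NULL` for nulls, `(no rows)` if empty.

Bucket rows by cost < 45 → 'cold' else 'hot'; count each bucket.

cold | 7 ; hot | 7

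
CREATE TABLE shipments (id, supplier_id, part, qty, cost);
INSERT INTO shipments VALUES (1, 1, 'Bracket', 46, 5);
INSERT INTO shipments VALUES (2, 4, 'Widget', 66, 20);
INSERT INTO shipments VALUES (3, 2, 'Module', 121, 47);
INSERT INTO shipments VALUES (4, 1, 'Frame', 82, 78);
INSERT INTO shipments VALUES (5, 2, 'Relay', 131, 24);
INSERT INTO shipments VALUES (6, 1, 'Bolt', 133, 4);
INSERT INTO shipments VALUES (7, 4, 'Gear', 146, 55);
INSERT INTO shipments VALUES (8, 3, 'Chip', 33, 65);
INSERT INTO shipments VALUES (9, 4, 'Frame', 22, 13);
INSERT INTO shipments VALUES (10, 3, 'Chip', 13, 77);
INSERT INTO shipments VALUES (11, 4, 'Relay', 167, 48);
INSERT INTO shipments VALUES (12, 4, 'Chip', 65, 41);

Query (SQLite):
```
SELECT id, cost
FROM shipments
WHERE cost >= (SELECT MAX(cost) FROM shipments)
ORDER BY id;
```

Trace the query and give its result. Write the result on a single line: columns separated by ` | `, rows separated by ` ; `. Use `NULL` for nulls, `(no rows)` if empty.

4 | 78

Scalar subquery: MAX(cost) over all shipments rows = 78.
Keep rows where cost >= that value.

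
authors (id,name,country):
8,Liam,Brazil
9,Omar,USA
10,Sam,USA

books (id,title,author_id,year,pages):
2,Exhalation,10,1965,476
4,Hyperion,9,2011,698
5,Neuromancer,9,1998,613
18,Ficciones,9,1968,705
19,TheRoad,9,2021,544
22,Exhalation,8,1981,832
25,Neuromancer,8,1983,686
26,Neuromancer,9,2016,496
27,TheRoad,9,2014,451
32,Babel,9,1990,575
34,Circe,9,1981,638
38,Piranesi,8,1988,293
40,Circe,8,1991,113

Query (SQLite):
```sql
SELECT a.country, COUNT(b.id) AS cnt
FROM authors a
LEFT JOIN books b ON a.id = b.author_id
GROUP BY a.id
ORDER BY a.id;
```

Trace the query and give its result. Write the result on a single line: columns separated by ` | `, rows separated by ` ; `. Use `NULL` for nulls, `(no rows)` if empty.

LEFT JOIN keeps every authors row; unmatched ones get NULL for books columns.
Group by authors.id and compute COUNT(b.id). COUNT(col) of an all-NULL group is 0.
  8: ids {22, 25, 38, 40} → COUNT(b.id)=4
  9: ids {4, 5, 18, 19, 26, 27, 32, 34} → COUNT(b.id)=8
  10: ids {2} → COUNT(b.id)=1

Brazil | 4 ; USA | 8 ; USA | 1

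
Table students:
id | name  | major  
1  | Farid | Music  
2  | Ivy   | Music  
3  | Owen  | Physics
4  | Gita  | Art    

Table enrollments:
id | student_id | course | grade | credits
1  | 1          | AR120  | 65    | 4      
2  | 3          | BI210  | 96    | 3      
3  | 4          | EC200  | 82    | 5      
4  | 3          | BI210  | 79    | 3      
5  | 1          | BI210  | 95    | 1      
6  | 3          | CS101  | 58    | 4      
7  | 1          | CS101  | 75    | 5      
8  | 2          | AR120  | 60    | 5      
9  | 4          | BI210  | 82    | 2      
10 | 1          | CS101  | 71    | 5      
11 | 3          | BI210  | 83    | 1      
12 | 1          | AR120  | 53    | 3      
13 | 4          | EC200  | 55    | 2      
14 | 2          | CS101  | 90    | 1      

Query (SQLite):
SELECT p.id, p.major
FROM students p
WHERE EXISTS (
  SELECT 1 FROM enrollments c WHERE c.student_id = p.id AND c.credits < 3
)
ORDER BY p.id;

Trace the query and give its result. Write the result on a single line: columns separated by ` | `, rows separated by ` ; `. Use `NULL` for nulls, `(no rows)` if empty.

1 | Music ; 2 | Music ; 3 | Physics ; 4 | Art

For each students row, check whether any enrollments with matching student_id has credits < 3.
Keep rows where that is true.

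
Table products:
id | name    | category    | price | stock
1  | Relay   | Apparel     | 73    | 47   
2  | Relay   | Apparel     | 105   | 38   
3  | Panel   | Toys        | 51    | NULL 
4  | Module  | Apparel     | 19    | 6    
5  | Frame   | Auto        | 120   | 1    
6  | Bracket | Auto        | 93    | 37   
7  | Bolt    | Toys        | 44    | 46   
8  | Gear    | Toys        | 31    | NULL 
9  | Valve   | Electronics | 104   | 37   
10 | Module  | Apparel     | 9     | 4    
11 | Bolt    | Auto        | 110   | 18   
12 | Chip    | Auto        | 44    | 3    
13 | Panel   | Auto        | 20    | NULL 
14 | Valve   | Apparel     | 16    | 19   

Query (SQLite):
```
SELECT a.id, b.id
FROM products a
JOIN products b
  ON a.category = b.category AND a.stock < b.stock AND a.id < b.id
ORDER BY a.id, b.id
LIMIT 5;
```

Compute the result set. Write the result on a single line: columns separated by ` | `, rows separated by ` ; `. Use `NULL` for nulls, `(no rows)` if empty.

4 | 14 ; 5 | 6 ; 5 | 11 ; 5 | 12 ; 10 | 14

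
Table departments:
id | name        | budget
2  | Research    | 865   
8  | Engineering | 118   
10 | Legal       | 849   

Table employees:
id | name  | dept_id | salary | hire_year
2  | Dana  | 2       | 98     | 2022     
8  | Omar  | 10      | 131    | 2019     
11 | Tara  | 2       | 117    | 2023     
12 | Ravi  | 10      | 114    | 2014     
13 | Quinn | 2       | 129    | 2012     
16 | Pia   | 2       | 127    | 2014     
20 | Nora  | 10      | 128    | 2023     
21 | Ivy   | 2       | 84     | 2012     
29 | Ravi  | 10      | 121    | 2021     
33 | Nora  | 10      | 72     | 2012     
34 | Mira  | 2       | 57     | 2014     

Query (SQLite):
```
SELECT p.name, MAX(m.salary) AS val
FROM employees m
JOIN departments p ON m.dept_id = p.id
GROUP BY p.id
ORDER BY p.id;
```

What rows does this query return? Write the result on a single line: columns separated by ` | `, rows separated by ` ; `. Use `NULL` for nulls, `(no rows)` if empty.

Research | 129 ; Legal | 131

Join each employees row to its departments via dept_id.
Group joined rows by departments.id; compute MAX(m.salary) per group.
  2: ids {2, 11, 13, 16, 21, 34} → MAX(m.salary)=129
  10: ids {8, 12, 20, 29, 33} → MAX(m.salary)=131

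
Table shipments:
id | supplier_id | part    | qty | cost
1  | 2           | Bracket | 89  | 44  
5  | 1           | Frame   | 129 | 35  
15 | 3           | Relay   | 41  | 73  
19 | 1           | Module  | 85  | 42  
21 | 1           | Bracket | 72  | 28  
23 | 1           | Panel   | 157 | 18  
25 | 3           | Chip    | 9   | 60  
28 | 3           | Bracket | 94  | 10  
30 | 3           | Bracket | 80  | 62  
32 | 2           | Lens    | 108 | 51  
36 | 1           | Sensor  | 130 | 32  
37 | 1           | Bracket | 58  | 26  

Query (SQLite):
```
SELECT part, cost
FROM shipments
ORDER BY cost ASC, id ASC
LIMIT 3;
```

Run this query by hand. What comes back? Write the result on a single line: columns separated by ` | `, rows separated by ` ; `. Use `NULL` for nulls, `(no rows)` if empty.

Bracket | 10 ; Panel | 18 ; Bracket | 26

Sort by cost asc, tiebreak id asc: (10, id=28), (18, id=23), (26, id=37), (28, id=21), (32, id=36), (35, id=5) …. Take first 3.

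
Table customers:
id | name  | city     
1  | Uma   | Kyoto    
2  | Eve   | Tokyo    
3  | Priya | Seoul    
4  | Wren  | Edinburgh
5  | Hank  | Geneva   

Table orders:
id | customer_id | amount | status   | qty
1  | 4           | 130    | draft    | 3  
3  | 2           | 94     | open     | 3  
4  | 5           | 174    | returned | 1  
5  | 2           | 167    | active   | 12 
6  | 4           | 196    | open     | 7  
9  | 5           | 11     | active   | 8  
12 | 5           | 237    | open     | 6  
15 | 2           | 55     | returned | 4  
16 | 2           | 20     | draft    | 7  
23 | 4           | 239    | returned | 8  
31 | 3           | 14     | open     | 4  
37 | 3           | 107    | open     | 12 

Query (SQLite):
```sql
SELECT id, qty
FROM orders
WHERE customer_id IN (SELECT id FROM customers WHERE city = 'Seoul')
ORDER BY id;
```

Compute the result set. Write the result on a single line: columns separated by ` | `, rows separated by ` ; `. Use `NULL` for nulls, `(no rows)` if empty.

Inner query: customers.id where city = 'Seoul'.
Outer: keep orders rows whose customer_id is in that set.
Inner query → {3}

31 | 4 ; 37 | 12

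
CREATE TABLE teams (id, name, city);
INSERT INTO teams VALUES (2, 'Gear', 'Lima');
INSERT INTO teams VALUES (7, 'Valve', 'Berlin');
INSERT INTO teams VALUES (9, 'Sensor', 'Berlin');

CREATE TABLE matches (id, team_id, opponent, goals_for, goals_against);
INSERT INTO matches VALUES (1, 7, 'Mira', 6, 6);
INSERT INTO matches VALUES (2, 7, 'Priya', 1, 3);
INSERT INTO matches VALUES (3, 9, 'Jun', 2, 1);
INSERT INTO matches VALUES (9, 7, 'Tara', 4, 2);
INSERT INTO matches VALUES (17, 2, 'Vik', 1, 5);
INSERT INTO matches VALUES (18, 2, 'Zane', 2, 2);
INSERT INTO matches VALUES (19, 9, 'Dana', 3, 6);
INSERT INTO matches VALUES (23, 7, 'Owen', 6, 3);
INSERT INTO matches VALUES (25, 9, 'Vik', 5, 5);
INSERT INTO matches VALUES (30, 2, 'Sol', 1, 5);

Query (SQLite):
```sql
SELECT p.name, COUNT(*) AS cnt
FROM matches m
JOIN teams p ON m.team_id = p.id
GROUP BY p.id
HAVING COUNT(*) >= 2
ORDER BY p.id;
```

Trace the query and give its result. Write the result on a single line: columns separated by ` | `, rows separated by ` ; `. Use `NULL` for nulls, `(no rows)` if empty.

Join each matches row to its teams via team_id.
Group joined rows by teams.id; compute COUNT(*) per group.
HAVING: keep groups with count ≥ 2.
  2: ids {17, 18, 30} → COUNT(*)=3
  7: ids {1, 2, 9, 23} → COUNT(*)=4
  9: ids {3, 19, 25} → COUNT(*)=3

Gear | 3 ; Valve | 4 ; Sensor | 3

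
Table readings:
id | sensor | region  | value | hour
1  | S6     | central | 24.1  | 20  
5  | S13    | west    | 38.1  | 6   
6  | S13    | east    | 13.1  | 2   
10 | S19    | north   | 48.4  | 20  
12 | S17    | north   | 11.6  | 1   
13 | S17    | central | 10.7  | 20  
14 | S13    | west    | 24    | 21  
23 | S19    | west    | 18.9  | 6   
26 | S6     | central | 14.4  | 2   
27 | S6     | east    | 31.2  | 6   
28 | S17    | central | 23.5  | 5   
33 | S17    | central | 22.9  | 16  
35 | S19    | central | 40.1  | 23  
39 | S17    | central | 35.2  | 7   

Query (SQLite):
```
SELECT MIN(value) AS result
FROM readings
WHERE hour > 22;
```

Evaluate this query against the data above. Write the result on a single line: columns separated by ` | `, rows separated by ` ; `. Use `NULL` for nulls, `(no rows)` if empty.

Rows where hour > 22 → value values: [40.1].
MIN of non-NULL values = 40.1.

40.1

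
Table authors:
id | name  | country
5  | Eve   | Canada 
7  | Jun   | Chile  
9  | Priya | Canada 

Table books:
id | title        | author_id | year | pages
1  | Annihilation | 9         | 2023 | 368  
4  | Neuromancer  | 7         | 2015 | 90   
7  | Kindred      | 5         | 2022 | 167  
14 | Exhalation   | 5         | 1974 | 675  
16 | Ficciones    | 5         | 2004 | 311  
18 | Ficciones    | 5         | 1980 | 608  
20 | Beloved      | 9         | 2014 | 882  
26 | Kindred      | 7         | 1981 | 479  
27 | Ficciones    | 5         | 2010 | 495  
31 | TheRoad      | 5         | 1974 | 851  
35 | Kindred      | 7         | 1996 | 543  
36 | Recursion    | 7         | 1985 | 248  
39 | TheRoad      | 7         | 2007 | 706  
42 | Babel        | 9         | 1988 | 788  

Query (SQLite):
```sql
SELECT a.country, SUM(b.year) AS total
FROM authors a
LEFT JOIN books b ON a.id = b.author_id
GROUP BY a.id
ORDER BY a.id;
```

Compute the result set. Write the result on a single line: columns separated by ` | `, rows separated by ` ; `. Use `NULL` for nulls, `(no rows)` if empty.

LEFT JOIN keeps every authors row; unmatched ones get NULL for books columns.
Group by authors.id and compute SUM(b.year). SUM over an all-NULL group is NULL.
  5: ids {7, 14, 16, 18, 27, 31} → SUM(b.year)=11964
  7: ids {4, 26, 35, 36, 39} → SUM(b.year)=9984
  9: ids {1, 20, 42} → SUM(b.year)=6025

Canada | 11964 ; Chile | 9984 ; Canada | 6025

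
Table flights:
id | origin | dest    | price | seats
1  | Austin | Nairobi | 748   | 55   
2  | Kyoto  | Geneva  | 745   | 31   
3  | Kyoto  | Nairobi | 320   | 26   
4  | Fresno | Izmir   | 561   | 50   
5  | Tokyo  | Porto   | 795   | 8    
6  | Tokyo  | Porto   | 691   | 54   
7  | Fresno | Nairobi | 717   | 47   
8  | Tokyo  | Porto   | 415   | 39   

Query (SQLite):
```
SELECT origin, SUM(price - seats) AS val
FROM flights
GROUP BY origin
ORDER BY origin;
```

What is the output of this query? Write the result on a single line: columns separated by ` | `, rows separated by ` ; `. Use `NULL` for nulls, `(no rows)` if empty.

Austin | 693 ; Fresno | 1181 ; Kyoto | 1008 ; Tokyo | 1800

For each row compute price - seats.
Group by origin; take SUM of the expression per group.
  Austin: ids {1} → SUM(price - seats)=693
  Fresno: ids {4, 7} → SUM(price - seats)=1181
  Kyoto: ids {2, 3} → SUM(price - seats)=1008
  Tokyo: ids {5, 6, 8} → SUM(price - seats)=1800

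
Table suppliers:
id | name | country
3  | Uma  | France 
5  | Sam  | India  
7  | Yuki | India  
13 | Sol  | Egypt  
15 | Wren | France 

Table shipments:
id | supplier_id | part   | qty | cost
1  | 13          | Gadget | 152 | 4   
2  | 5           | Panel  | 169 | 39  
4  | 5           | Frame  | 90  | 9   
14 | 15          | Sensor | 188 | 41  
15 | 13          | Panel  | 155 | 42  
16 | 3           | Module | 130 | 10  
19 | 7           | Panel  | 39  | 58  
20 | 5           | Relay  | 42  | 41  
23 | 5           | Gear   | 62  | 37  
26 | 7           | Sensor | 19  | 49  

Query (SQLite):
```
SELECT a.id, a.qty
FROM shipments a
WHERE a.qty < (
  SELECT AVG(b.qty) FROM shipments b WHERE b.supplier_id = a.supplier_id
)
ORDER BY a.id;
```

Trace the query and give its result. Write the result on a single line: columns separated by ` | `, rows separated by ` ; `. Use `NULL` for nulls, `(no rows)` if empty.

1 | 152 ; 4 | 90 ; 20 | 42 ; 23 | 62 ; 26 | 19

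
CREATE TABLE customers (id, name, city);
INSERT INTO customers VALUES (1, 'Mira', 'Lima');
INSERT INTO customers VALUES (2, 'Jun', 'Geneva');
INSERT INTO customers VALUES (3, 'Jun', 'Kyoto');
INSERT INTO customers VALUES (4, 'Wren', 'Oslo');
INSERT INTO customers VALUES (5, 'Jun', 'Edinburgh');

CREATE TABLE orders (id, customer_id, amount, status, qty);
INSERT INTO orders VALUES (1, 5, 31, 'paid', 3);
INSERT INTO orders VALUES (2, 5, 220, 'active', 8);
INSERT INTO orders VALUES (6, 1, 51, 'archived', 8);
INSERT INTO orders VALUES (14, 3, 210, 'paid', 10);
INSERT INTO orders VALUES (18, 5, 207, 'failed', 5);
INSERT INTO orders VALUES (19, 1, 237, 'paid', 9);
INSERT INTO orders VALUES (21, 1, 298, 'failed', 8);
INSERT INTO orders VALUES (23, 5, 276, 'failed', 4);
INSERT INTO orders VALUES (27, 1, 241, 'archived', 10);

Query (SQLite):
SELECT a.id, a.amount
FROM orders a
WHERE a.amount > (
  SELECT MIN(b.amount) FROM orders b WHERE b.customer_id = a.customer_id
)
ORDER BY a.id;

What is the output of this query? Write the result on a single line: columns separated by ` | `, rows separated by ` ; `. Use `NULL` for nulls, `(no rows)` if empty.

2 | 220 ; 18 | 207 ; 19 | 237 ; 21 | 298 ; 23 | 276 ; 27 | 241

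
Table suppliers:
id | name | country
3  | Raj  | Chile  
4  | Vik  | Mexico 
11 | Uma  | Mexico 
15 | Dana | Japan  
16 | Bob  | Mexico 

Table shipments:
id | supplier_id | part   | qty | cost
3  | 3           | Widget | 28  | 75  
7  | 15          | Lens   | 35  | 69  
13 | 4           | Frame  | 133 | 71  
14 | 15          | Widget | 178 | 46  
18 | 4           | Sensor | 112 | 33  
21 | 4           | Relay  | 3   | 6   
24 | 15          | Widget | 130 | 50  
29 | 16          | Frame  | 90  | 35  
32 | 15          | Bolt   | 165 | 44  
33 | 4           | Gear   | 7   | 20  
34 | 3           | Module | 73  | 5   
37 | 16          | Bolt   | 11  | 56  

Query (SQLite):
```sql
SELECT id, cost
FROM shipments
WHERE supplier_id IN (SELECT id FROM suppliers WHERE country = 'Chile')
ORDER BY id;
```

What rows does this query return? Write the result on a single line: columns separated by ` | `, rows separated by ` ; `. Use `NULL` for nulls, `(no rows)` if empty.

Inner query: suppliers.id where country = 'Chile'.
Outer: keep shipments rows whose supplier_id is in that set.
Inner query → {3}

3 | 75 ; 34 | 5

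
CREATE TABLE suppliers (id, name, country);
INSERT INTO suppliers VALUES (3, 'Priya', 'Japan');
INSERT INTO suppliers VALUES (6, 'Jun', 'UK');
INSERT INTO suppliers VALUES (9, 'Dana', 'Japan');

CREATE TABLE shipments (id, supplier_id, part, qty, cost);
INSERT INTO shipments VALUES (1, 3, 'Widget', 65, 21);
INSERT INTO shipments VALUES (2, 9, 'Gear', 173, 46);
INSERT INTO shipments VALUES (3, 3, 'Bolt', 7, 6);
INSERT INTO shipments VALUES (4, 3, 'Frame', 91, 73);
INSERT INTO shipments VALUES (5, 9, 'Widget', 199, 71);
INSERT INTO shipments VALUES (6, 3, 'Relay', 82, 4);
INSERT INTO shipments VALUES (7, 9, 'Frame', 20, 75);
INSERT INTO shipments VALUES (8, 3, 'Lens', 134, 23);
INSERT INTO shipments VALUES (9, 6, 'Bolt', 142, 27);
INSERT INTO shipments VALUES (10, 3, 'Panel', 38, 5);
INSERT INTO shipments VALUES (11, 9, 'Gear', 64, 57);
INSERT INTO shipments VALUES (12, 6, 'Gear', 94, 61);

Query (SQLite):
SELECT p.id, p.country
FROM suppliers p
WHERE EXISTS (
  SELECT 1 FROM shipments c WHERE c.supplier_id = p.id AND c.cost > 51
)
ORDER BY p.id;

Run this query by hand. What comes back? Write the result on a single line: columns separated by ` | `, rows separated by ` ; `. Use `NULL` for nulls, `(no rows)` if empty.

For each suppliers row, check whether any shipments with matching supplier_id has cost > 51.
Keep rows where that is true.

3 | Japan ; 6 | UK ; 9 | Japan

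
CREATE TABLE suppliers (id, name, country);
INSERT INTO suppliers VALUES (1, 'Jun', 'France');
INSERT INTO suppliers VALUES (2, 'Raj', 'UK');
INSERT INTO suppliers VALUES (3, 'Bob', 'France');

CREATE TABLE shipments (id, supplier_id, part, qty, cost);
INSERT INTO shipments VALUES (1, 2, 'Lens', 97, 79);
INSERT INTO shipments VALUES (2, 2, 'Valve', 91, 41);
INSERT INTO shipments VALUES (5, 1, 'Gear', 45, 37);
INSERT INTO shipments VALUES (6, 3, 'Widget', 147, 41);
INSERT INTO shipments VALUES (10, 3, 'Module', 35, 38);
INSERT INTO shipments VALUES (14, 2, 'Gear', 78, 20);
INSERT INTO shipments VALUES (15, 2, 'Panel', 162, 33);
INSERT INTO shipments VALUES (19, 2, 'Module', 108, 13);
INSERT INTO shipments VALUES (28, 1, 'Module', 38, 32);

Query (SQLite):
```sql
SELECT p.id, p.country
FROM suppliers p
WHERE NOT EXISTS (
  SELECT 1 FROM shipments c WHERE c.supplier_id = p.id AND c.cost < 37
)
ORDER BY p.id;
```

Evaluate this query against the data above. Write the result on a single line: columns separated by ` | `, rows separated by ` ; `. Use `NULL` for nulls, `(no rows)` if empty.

3 | France

For each suppliers row, check whether any shipments with matching supplier_id has cost < 37.
Keep rows where that is false.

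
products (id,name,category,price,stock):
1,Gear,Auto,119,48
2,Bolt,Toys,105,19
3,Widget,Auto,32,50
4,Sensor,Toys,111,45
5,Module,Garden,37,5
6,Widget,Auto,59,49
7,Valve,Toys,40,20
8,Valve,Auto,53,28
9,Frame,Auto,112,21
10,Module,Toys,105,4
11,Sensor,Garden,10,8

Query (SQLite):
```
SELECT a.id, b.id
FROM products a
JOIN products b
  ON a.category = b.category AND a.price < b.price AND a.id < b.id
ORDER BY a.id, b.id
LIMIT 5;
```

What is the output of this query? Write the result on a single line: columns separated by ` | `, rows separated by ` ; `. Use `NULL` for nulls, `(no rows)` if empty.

2 | 4 ; 3 | 6 ; 3 | 8 ; 3 | 9 ; 6 | 9

Pairs (a,b) with same category, a.price < b.price, a.id < b.id.
category groups: Auto:{1,3,6,8,9} Garden:{5,11} Toys:{2,4,7,10}
Ordered by (a.id, b.id); first 5.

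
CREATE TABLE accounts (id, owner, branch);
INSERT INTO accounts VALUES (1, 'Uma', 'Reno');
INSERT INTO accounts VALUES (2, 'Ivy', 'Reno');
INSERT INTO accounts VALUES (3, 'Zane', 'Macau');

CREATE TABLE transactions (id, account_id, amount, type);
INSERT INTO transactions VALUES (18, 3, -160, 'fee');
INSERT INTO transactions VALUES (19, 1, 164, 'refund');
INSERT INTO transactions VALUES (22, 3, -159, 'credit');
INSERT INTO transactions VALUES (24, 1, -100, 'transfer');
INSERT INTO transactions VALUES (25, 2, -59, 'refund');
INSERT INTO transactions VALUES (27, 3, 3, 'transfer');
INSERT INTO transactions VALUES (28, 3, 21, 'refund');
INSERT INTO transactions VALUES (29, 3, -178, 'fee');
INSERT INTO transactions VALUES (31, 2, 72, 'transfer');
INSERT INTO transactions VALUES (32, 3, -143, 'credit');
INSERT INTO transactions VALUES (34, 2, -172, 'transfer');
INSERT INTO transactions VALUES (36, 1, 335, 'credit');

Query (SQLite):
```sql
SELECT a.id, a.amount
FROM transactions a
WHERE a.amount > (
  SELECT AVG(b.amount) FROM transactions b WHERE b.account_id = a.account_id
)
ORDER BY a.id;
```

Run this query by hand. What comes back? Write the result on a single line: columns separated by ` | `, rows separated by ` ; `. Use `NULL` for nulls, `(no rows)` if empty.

For each transactions row a, compute AVG(amount) over rows sharing a.account_id.
Keep row a if a.amount > that per-group AVG.
  account_id=1: AVG(amount) = 133.0
  account_id=2: AVG(amount) = -53.0
  account_id=3: AVG(amount) = -102.666667

19 | 164 ; 27 | 3 ; 28 | 21 ; 31 | 72 ; 36 | 335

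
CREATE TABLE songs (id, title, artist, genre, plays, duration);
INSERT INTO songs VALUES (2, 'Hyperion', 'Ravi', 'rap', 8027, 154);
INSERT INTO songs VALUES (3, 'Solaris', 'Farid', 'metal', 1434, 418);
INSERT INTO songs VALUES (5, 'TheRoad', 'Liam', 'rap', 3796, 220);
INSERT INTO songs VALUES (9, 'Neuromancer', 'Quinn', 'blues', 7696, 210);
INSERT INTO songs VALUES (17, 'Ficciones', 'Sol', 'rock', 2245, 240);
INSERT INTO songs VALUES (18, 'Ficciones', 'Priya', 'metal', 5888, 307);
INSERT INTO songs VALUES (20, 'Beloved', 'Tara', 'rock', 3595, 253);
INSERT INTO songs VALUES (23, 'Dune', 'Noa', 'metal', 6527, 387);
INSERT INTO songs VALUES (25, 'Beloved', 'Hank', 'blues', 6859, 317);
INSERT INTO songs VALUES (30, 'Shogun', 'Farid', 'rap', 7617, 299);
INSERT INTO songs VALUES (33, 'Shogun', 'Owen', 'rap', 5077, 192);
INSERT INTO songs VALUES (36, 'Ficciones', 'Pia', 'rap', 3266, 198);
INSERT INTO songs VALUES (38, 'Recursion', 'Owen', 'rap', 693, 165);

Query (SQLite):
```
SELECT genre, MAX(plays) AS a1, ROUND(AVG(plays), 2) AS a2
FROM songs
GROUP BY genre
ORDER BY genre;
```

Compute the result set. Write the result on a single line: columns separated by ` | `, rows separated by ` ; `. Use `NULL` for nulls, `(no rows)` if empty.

Group songs by genre.
Per group compute: MAX(plays), ROUND(AVG(plays), 2).
  blues: ids {9, 25} → MAX(plays)=7696, ROUND(AVG(plays), 2)=7277.5
  metal: ids {3, 18, 23} → MAX(plays)=6527, ROUND(AVG(plays), 2)=4616.33
  rap: ids {2, 5, 30, 33, 36, 38} → MAX(plays)=8027, ROUND(AVG(plays), 2)=4746
  rock: ids {17, 20} → MAX(plays)=3595, ROUND(AVG(plays), 2)=2920

blues | 7696 | 7277.5 ; metal | 6527 | 4616.33 ; rap | 8027 | 4746 ; rock | 3595 | 2920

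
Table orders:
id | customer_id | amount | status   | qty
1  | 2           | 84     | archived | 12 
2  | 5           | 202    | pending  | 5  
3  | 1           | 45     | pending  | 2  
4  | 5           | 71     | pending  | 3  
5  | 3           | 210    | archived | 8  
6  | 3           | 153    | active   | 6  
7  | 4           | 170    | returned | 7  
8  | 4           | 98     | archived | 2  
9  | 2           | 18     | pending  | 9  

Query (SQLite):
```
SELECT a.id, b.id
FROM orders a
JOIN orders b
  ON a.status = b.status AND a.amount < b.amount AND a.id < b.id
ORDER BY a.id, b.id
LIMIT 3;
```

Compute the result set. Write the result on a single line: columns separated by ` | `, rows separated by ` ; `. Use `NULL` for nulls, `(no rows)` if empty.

1 | 5 ; 1 | 8 ; 3 | 4

Pairs (a,b) with same status, a.amount < b.amount, a.id < b.id.
status groups: active:{6} archived:{1,5,8} pending:{2,3,4,9} returned:{7}
Ordered by (a.id, b.id); first 3.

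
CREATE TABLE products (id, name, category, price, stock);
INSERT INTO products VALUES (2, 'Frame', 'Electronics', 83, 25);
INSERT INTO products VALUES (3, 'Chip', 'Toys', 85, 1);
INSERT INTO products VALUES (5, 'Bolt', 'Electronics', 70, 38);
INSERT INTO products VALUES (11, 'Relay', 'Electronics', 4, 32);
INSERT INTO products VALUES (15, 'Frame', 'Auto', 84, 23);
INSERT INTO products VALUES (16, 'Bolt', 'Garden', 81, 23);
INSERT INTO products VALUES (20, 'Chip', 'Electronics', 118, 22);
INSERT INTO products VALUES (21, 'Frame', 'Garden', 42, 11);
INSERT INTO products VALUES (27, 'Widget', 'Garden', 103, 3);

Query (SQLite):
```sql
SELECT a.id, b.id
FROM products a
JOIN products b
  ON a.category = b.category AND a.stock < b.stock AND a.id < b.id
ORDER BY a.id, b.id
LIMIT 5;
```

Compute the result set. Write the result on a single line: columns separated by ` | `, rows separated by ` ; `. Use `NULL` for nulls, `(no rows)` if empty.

Pairs (a,b) with same category, a.stock < b.stock, a.id < b.id.
category groups: Auto:{15} Electronics:{2,5,11,20} Garden:{16,21,27} Toys:{3}
Ordered by (a.id, b.id); first 5.

2 | 5 ; 2 | 11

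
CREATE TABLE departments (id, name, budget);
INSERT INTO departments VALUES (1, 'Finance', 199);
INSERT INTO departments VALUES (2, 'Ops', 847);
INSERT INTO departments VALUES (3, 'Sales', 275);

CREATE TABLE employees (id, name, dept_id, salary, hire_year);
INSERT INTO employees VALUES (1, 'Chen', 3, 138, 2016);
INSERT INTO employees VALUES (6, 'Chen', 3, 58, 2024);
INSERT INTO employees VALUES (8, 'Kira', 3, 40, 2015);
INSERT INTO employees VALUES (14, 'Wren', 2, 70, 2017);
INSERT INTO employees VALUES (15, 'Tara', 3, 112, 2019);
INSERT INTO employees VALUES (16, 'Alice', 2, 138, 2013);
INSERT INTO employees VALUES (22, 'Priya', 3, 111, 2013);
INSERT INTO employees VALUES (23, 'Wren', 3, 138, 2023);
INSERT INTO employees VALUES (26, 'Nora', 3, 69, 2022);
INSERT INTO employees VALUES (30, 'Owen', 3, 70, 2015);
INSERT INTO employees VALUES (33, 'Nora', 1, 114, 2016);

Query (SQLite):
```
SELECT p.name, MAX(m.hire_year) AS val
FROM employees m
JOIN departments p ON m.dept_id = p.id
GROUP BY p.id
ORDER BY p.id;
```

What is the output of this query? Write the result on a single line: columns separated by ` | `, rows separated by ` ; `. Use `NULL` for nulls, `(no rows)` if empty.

Finance | 2016 ; Ops | 2017 ; Sales | 2024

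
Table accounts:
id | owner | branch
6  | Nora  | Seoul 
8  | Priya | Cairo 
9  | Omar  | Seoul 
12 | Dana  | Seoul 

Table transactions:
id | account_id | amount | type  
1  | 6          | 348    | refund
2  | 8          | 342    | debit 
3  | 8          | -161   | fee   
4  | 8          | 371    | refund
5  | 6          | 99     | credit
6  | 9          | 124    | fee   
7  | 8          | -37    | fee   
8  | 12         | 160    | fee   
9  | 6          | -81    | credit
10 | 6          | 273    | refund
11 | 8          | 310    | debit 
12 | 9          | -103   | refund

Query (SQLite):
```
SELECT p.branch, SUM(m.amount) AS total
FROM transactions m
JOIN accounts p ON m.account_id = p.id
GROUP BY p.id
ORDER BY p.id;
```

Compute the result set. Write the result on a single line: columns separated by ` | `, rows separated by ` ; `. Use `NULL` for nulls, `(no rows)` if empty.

Seoul | 639 ; Cairo | 825 ; Seoul | 21 ; Seoul | 160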